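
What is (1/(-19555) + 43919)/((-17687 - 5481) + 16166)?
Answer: -429418022/68462055 ≈ -6.2724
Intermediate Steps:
(1/(-19555) + 43919)/((-17687 - 5481) + 16166) = (-1/19555 + 43919)/(-23168 + 16166) = (858836044/19555)/(-7002) = (858836044/19555)*(-1/7002) = -429418022/68462055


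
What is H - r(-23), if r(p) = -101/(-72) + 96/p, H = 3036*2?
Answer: 10059821/1656 ≈ 6074.8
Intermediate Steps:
H = 6072
r(p) = 101/72 + 96/p (r(p) = -101*(-1/72) + 96/p = 101/72 + 96/p)
H - r(-23) = 6072 - (101/72 + 96/(-23)) = 6072 - (101/72 + 96*(-1/23)) = 6072 - (101/72 - 96/23) = 6072 - 1*(-4589/1656) = 6072 + 4589/1656 = 10059821/1656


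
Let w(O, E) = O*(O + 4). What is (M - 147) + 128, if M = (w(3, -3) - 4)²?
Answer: 270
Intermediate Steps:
w(O, E) = O*(4 + O)
M = 289 (M = (3*(4 + 3) - 4)² = (3*7 - 4)² = (21 - 4)² = 17² = 289)
(M - 147) + 128 = (289 - 147) + 128 = 142 + 128 = 270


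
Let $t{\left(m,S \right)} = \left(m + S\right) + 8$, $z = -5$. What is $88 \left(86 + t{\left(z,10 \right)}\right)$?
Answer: $8712$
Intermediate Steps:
$t{\left(m,S \right)} = 8 + S + m$ ($t{\left(m,S \right)} = \left(S + m\right) + 8 = 8 + S + m$)
$88 \left(86 + t{\left(z,10 \right)}\right) = 88 \left(86 + \left(8 + 10 - 5\right)\right) = 88 \left(86 + 13\right) = 88 \cdot 99 = 8712$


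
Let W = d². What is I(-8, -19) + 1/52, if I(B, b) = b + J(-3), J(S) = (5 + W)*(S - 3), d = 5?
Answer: -10347/52 ≈ -198.98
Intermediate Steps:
W = 25 (W = 5² = 25)
J(S) = -90 + 30*S (J(S) = (5 + 25)*(S - 3) = 30*(-3 + S) = -90 + 30*S)
I(B, b) = -180 + b (I(B, b) = b + (-90 + 30*(-3)) = b + (-90 - 90) = b - 180 = -180 + b)
I(-8, -19) + 1/52 = (-180 - 19) + 1/52 = -199 + 1/52 = -10347/52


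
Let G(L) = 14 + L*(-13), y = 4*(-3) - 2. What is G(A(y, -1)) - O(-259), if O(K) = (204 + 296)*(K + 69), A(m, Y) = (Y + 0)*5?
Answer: 95079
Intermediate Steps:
y = -14 (y = -12 - 2 = -14)
A(m, Y) = 5*Y (A(m, Y) = Y*5 = 5*Y)
G(L) = 14 - 13*L
O(K) = 34500 + 500*K (O(K) = 500*(69 + K) = 34500 + 500*K)
G(A(y, -1)) - O(-259) = (14 - 65*(-1)) - (34500 + 500*(-259)) = (14 - 13*(-5)) - (34500 - 129500) = (14 + 65) - 1*(-95000) = 79 + 95000 = 95079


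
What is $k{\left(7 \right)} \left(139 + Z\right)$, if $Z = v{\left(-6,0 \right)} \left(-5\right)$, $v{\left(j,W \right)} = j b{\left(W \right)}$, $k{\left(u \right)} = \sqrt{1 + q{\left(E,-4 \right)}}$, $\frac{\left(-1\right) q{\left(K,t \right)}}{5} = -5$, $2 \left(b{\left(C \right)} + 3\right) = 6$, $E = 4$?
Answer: $139 \sqrt{26} \approx 708.76$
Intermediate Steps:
$b{\left(C \right)} = 0$ ($b{\left(C \right)} = -3 + \frac{1}{2} \cdot 6 = -3 + 3 = 0$)
$q{\left(K,t \right)} = 25$ ($q{\left(K,t \right)} = \left(-5\right) \left(-5\right) = 25$)
$k{\left(u \right)} = \sqrt{26}$ ($k{\left(u \right)} = \sqrt{1 + 25} = \sqrt{26}$)
$v{\left(j,W \right)} = 0$ ($v{\left(j,W \right)} = j 0 = 0$)
$Z = 0$ ($Z = 0 \left(-5\right) = 0$)
$k{\left(7 \right)} \left(139 + Z\right) = \sqrt{26} \left(139 + 0\right) = \sqrt{26} \cdot 139 = 139 \sqrt{26}$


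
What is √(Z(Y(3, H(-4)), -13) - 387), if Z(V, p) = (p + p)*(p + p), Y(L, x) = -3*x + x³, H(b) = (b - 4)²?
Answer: 17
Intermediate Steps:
H(b) = (-4 + b)²
Y(L, x) = x³ - 3*x
Z(V, p) = 4*p² (Z(V, p) = (2*p)*(2*p) = 4*p²)
√(Z(Y(3, H(-4)), -13) - 387) = √(4*(-13)² - 387) = √(4*169 - 387) = √(676 - 387) = √289 = 17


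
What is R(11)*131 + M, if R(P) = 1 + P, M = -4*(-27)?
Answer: 1680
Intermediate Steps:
M = 108
R(11)*131 + M = (1 + 11)*131 + 108 = 12*131 + 108 = 1572 + 108 = 1680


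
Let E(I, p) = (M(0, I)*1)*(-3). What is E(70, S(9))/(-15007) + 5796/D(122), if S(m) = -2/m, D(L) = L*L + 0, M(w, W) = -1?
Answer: 21733980/55841047 ≈ 0.38921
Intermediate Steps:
D(L) = L**2 (D(L) = L**2 + 0 = L**2)
S(m) = -2/m
E(I, p) = 3 (E(I, p) = -1*1*(-3) = -1*(-3) = 3)
E(70, S(9))/(-15007) + 5796/D(122) = 3/(-15007) + 5796/(122**2) = 3*(-1/15007) + 5796/14884 = -3/15007 + 5796*(1/14884) = -3/15007 + 1449/3721 = 21733980/55841047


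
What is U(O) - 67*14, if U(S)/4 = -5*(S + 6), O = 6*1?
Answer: -1178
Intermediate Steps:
O = 6
U(S) = -120 - 20*S (U(S) = 4*(-5*(S + 6)) = 4*(-5*(6 + S)) = 4*(-30 - 5*S) = -120 - 20*S)
U(O) - 67*14 = (-120 - 20*6) - 67*14 = (-120 - 120) - 938 = -240 - 938 = -1178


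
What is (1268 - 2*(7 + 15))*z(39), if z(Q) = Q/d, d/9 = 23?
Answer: 5304/23 ≈ 230.61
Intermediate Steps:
d = 207 (d = 9*23 = 207)
z(Q) = Q/207
(1268 - 2*(7 + 15))*z(39) = (1268 - 2*(7 + 15))*((1/207)*39) = (1268 - 2*22)*(13/69) = (1268 - 44)*(13/69) = 1224*(13/69) = 5304/23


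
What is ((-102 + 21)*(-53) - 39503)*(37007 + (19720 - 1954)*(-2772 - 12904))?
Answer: 9804675504890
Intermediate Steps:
((-102 + 21)*(-53) - 39503)*(37007 + (19720 - 1954)*(-2772 - 12904)) = (-81*(-53) - 39503)*(37007 + 17766*(-15676)) = (4293 - 39503)*(37007 - 278499816) = -35210*(-278462809) = 9804675504890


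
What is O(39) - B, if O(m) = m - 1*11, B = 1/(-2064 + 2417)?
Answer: 9883/353 ≈ 27.997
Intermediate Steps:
B = 1/353 ≈ 0.0028329
O(m) = -11 + m (O(m) = m - 11 = -11 + m)
O(39) - B = (-11 + 39) - 1*1/353 = 28 - 1/353 = 9883/353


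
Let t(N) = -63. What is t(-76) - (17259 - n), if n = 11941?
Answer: -5381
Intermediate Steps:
t(-76) - (17259 - n) = -63 - (17259 - 1*11941) = -63 - (17259 - 11941) = -63 - 1*5318 = -63 - 5318 = -5381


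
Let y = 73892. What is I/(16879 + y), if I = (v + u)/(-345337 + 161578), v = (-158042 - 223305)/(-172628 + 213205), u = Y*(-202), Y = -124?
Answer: -338663783/225607960248351 ≈ -1.5011e-6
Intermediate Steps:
u = 25048 (u = -124*(-202) = 25048)
v = -381347/40577 ≈ -9.3981
I = -338663783/2485462981 (I = (-381347/40577 + 25048)/(-345337 + 161578) = (1015991349/40577)/(-183759) = (1015991349/40577)*(-1/183759) = -338663783/2485462981 ≈ -0.13626)
I/(16879 + y) = -338663783/(2485462981*(16879 + 73892)) = -338663783/2485462981/90771 = -338663783/2485462981*1/90771 = -338663783/225607960248351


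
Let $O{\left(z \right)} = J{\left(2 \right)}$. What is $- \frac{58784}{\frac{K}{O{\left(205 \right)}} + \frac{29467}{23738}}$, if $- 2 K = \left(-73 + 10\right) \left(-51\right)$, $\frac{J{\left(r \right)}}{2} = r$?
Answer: $\frac{5581658368}{38017229} \approx 146.82$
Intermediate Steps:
$J{\left(r \right)} = 2 r$
$K = - \frac{3213}{2}$ ($K = - \frac{\left(-73 + 10\right) \left(-51\right)}{2} = - \frac{\left(-63\right) \left(-51\right)}{2} = \left(- \frac{1}{2}\right) 3213 = - \frac{3213}{2} \approx -1606.5$)
$O{\left(z \right)} = 4$ ($O{\left(z \right)} = 2 \cdot 2 = 4$)
$- \frac{58784}{\frac{K}{O{\left(205 \right)}} + \frac{29467}{23738}} = - \frac{58784}{- \frac{3213}{2 \cdot 4} + \frac{29467}{23738}} = - \frac{58784}{\left(- \frac{3213}{2}\right) \frac{1}{4} + 29467 \cdot \frac{1}{23738}} = - \frac{58784}{- \frac{3213}{8} + \frac{29467}{23738}} = - \frac{58784}{- \frac{38017229}{94952}} = \left(-58784\right) \left(- \frac{94952}{38017229}\right) = \frac{5581658368}{38017229}$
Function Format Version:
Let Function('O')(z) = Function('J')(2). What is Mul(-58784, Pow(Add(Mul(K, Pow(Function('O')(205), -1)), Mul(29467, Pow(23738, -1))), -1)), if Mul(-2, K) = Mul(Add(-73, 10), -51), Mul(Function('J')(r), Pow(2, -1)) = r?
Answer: Rational(5581658368, 38017229) ≈ 146.82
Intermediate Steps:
Function('J')(r) = Mul(2, r)
K = Rational(-3213, 2) (K = Mul(Rational(-1, 2), Mul(Add(-73, 10), -51)) = Mul(Rational(-1, 2), Mul(-63, -51)) = Mul(Rational(-1, 2), 3213) = Rational(-3213, 2) ≈ -1606.5)
Function('O')(z) = 4 (Function('O')(z) = Mul(2, 2) = 4)
Mul(-58784, Pow(Add(Mul(K, Pow(Function('O')(205), -1)), Mul(29467, Pow(23738, -1))), -1)) = Mul(-58784, Pow(Add(Mul(Rational(-3213, 2), Pow(4, -1)), Mul(29467, Pow(23738, -1))), -1)) = Mul(-58784, Pow(Add(Mul(Rational(-3213, 2), Rational(1, 4)), Mul(29467, Rational(1, 23738))), -1)) = Mul(-58784, Pow(Add(Rational(-3213, 8), Rational(29467, 23738)), -1)) = Mul(-58784, Pow(Rational(-38017229, 94952), -1)) = Mul(-58784, Rational(-94952, 38017229)) = Rational(5581658368, 38017229)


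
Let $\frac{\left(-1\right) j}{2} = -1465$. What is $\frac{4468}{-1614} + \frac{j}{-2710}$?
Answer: $- \frac{841865}{218697} \approx -3.8495$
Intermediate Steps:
$j = 2930$ ($j = \left(-2\right) \left(-1465\right) = 2930$)
$\frac{4468}{-1614} + \frac{j}{-2710} = \frac{4468}{-1614} + \frac{2930}{-2710} = 4468 \left(- \frac{1}{1614}\right) + 2930 \left(- \frac{1}{2710}\right) = - \frac{2234}{807} - \frac{293}{271} = - \frac{841865}{218697}$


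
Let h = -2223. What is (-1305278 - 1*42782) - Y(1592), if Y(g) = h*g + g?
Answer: 2189364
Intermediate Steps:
Y(g) = -2222*g (Y(g) = -2223*g + g = -2222*g)
(-1305278 - 1*42782) - Y(1592) = (-1305278 - 1*42782) - (-2222)*1592 = (-1305278 - 42782) - 1*(-3537424) = -1348060 + 3537424 = 2189364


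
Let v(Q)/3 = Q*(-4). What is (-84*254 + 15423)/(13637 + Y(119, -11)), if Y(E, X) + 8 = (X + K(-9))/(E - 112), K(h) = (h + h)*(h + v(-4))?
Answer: -41391/94690 ≈ -0.43712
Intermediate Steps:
v(Q) = -12*Q (v(Q) = 3*(Q*(-4)) = 3*(-4*Q) = -12*Q)
K(h) = 2*h*(48 + h) (K(h) = (h + h)*(h - 12*(-4)) = (2*h)*(h + 48) = (2*h)*(48 + h) = 2*h*(48 + h))
Y(E, X) = -8 + (-702 + X)/(-112 + E) (Y(E, X) = -8 + (X + 2*(-9)*(48 - 9))/(E - 112) = -8 + (X + 2*(-9)*39)/(-112 + E) = -8 + (X - 702)/(-112 + E) = -8 + (-702 + X)/(-112 + E))
(-84*254 + 15423)/(13637 + Y(119, -11)) = (-84*254 + 15423)/(13637 + (194 - 11 - 8*119)/(-112 + 119)) = (-21336 + 15423)/(13637 + (194 - 11 - 952)/7) = -5913/(13637 + (⅐)*(-769)) = -5913/(13637 - 769/7) = -5913/94690/7 = -5913*7/94690 = -41391/94690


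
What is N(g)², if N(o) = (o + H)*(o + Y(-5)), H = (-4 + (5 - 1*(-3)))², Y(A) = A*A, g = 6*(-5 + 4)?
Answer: 36100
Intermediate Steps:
g = -6 (g = 6*(-1) = -6)
Y(A) = A²
H = 16 (H = (-4 + (5 + 3))² = (-4 + 8)² = 4² = 16)
N(o) = (16 + o)*(25 + o) (N(o) = (o + 16)*(o + (-5)²) = (16 + o)*(o + 25) = (16 + o)*(25 + o))
N(g)² = (400 + (-6)² + 41*(-6))² = (400 + 36 - 246)² = 190² = 36100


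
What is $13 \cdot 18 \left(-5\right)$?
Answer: $-1170$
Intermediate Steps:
$13 \cdot 18 \left(-5\right) = 234 \left(-5\right) = -1170$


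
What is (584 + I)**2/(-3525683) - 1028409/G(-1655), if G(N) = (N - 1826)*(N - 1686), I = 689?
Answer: -22472630429456/41003767329343 ≈ -0.54806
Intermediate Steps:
G(N) = (-1826 + N)*(-1686 + N)
(584 + I)**2/(-3525683) - 1028409/G(-1655) = (584 + 689)**2/(-3525683) - 1028409/(3078636 + (-1655)**2 - 3512*(-1655)) = 1273**2*(-1/3525683) - 1028409/(3078636 + 2739025 + 5812360) = 1620529*(-1/3525683) - 1028409/11630021 = -1620529/3525683 - 1028409*1/11630021 = -1620529/3525683 - 1028409/11630021 = -22472630429456/41003767329343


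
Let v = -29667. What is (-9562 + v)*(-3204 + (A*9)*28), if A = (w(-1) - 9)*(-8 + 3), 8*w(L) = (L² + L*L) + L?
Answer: -625977153/2 ≈ -3.1299e+8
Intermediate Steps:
w(L) = L²/4 + L/8 (w(L) = ((L² + L*L) + L)/8 = ((L² + L²) + L)/8 = (2*L² + L)/8 = (L + 2*L²)/8 = L²/4 + L/8)
A = 355/8 (A = ((⅛)*(-1)*(1 + 2*(-1)) - 9)*(-8 + 3) = ((⅛)*(-1)*(1 - 2) - 9)*(-5) = ((⅛)*(-1)*(-1) - 9)*(-5) = (⅛ - 9)*(-5) = -71/8*(-5) = 355/8 ≈ 44.375)
(-9562 + v)*(-3204 + (A*9)*28) = (-9562 - 29667)*(-3204 + ((355/8)*9)*28) = -39229*(-3204 + (3195/8)*28) = -39229*(-3204 + 22365/2) = -39229*15957/2 = -625977153/2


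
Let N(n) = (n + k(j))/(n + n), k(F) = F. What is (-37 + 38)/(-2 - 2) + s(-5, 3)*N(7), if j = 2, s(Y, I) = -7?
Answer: -19/4 ≈ -4.7500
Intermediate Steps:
N(n) = (2 + n)/(2*n) (N(n) = (n + 2)/(n + n) = (2 + n)/((2*n)) = (2 + n)*(1/(2*n)) = (2 + n)/(2*n))
(-37 + 38)/(-2 - 2) + s(-5, 3)*N(7) = (-37 + 38)/(-2 - 2) - 7*(2 + 7)/(2*7) = 1/(-4) - 7*9/(2*7) = 1*(-¼) - 7*9/14 = -¼ - 9/2 = -19/4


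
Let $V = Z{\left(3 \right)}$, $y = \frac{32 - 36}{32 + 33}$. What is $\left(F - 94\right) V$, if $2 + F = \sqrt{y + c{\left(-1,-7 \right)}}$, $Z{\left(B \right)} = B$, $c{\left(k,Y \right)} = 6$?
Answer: $-288 + \frac{3 \sqrt{25090}}{65} \approx -280.69$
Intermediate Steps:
$y = - \frac{4}{65} \approx -0.061538$
$F = -2 + \frac{\sqrt{25090}}{65}$ ($F = -2 + \sqrt{- \frac{4}{65} + 6} = -2 + \sqrt{\frac{386}{65}} = -2 + \frac{\sqrt{25090}}{65} \approx 0.4369$)
$V = 3$
$\left(F - 94\right) V = \left(\left(-2 + \frac{\sqrt{25090}}{65}\right) - 94\right) 3 = \left(-96 + \frac{\sqrt{25090}}{65}\right) 3 = -288 + \frac{3 \sqrt{25090}}{65}$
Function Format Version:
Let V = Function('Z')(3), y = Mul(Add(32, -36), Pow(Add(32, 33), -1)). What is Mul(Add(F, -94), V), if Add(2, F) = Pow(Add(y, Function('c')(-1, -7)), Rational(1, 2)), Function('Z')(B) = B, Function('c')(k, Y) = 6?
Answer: Add(-288, Mul(Rational(3, 65), Pow(25090, Rational(1, 2)))) ≈ -280.69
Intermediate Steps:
y = Rational(-4, 65) (y = Mul(-4, Pow(65, -1)) = Mul(-4, Rational(1, 65)) = Rational(-4, 65) ≈ -0.061538)
F = Add(-2, Mul(Rational(1, 65), Pow(25090, Rational(1, 2)))) (F = Add(-2, Pow(Add(Rational(-4, 65), 6), Rational(1, 2))) = Add(-2, Pow(Rational(386, 65), Rational(1, 2))) = Add(-2, Mul(Rational(1, 65), Pow(25090, Rational(1, 2)))) ≈ 0.43690)
V = 3
Mul(Add(F, -94), V) = Mul(Add(Add(-2, Mul(Rational(1, 65), Pow(25090, Rational(1, 2)))), -94), 3) = Mul(Add(-96, Mul(Rational(1, 65), Pow(25090, Rational(1, 2)))), 3) = Add(-288, Mul(Rational(3, 65), Pow(25090, Rational(1, 2))))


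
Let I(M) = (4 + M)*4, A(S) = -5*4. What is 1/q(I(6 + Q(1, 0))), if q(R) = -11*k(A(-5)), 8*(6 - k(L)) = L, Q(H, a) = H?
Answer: -2/187 ≈ -0.010695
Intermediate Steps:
A(S) = -20
k(L) = 6 - L/8
I(M) = 16 + 4*M
q(R) = -187/2 (q(R) = -11*(6 - 1/8*(-20)) = -11*(6 + 5/2) = -11*17/2 = -187/2)
1/q(I(6 + Q(1, 0))) = 1/(-187/2) = -2/187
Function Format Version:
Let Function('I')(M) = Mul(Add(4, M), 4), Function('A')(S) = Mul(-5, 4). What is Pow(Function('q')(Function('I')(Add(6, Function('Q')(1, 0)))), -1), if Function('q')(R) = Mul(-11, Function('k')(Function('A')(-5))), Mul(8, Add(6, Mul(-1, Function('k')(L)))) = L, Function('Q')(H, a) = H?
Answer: Rational(-2, 187) ≈ -0.010695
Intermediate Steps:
Function('A')(S) = -20
Function('k')(L) = Add(6, Mul(Rational(-1, 8), L))
Function('I')(M) = Add(16, Mul(4, M))
Function('q')(R) = Rational(-187, 2) (Function('q')(R) = Mul(-11, Add(6, Mul(Rational(-1, 8), -20))) = Mul(-11, Add(6, Rational(5, 2))) = Mul(-11, Rational(17, 2)) = Rational(-187, 2))
Pow(Function('q')(Function('I')(Add(6, Function('Q')(1, 0)))), -1) = Pow(Rational(-187, 2), -1) = Rational(-2, 187)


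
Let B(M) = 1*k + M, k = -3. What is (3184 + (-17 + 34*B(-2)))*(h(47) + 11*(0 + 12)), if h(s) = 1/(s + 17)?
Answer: 25321653/64 ≈ 3.9565e+5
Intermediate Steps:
B(M) = -3 + M (B(M) = 1*(-3) + M = -3 + M)
h(s) = 1/(17 + s)
(3184 + (-17 + 34*B(-2)))*(h(47) + 11*(0 + 12)) = (3184 + (-17 + 34*(-3 - 2)))*(1/(17 + 47) + 11*(0 + 12)) = (3184 + (-17 + 34*(-5)))*(1/64 + 11*12) = (3184 + (-17 - 170))*(1/64 + 132) = (3184 - 187)*(8449/64) = 2997*(8449/64) = 25321653/64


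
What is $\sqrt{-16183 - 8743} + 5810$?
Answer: $5810 + 11 i \sqrt{206} \approx 5810.0 + 157.88 i$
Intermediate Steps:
$\sqrt{-16183 - 8743} + 5810 = \sqrt{-24926} + 5810 = 11 i \sqrt{206} + 5810 = 5810 + 11 i \sqrt{206}$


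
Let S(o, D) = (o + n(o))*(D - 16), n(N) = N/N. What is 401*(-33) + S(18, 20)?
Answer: -13157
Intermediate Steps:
n(N) = 1
S(o, D) = (1 + o)*(-16 + D) (S(o, D) = (o + 1)*(D - 16) = (1 + o)*(-16 + D))
401*(-33) + S(18, 20) = 401*(-33) + (-16 + 20 - 16*18 + 20*18) = -13233 + (-16 + 20 - 288 + 360) = -13233 + 76 = -13157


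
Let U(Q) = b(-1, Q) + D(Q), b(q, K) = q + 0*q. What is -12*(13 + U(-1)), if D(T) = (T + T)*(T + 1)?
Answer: -144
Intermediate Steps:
b(q, K) = q (b(q, K) = q + 0 = q)
D(T) = 2*T*(1 + T) (D(T) = (2*T)*(1 + T) = 2*T*(1 + T))
U(Q) = -1 + 2*Q*(1 + Q)
-12*(13 + U(-1)) = -12*(13 + (-1 + 2*(-1)*(1 - 1))) = -12*(13 + (-1 + 2*(-1)*0)) = -12*(13 + (-1 + 0)) = -12*(13 - 1) = -12*12 = -144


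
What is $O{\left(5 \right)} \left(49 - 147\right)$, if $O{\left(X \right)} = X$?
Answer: $-490$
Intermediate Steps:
$O{\left(5 \right)} \left(49 - 147\right) = 5 \left(49 - 147\right) = 5 \left(-98\right) = -490$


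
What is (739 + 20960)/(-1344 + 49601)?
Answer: 21699/48257 ≈ 0.44966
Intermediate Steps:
(739 + 20960)/(-1344 + 49601) = 21699/48257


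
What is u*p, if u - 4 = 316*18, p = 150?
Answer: 853800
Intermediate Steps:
u = 5692 (u = 4 + 316*18 = 4 + 5688 = 5692)
u*p = 5692*150 = 853800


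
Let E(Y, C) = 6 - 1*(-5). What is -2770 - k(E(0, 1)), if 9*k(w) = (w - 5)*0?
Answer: -2770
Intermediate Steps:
E(Y, C) = 11 (E(Y, C) = 6 + 5 = 11)
k(w) = 0 (k(w) = ((w - 5)*0)/9 = ((-5 + w)*0)/9 = (⅑)*0 = 0)
-2770 - k(E(0, 1)) = -2770 - 1*0 = -2770 + 0 = -2770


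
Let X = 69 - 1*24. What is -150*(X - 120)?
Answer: 11250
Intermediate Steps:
X = 45 (X = 69 - 24 = 45)
-150*(X - 120) = -150*(45 - 120) = -150*(-75) = 11250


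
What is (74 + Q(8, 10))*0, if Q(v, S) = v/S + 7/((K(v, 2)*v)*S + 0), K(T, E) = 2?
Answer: 0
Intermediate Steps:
Q(v, S) = v/S + 7/(2*S*v) (Q(v, S) = v/S + 7/((2*v)*S + 0) = v/S + 7/(2*S*v + 0) = v/S + 7/((2*S*v)) = v/S + 7*(1/(2*S*v)) = v/S + 7/(2*S*v))
(74 + Q(8, 10))*0 = (74 + (7/2 + 8²)/(10*8))*0 = (74 + (⅒)*(⅛)*(7/2 + 64))*0 = (74 + (⅒)*(⅛)*(135/2))*0 = (74 + 27/32)*0 = (2395/32)*0 = 0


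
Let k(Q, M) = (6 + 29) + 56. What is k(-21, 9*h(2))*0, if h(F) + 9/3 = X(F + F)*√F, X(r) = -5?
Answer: 0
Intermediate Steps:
h(F) = -3 - 5*√F
k(Q, M) = 91 (k(Q, M) = 35 + 56 = 91)
k(-21, 9*h(2))*0 = 91*0 = 0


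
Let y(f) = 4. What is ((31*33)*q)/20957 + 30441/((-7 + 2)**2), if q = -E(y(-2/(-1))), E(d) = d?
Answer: 637849737/523925 ≈ 1217.4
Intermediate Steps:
q = -4 (q = -1*4 = -4)
((31*33)*q)/20957 + 30441/((-7 + 2)**2) = ((31*33)*(-4))/20957 + 30441/((-7 + 2)**2) = (1023*(-4))*(1/20957) + 30441/((-5)**2) = -4092*1/20957 + 30441/25 = -4092/20957 + 30441*(1/25) = -4092/20957 + 30441/25 = 637849737/523925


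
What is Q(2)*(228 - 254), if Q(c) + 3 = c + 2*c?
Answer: -78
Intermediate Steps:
Q(c) = -3 + 3*c (Q(c) = -3 + (c + 2*c) = -3 + 3*c)
Q(2)*(228 - 254) = (-3 + 3*2)*(228 - 254) = (-3 + 6)*(-26) = 3*(-26) = -78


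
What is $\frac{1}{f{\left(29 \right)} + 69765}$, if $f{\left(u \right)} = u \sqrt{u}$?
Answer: $\frac{69765}{4867130836} - \frac{29 \sqrt{29}}{4867130836} \approx 1.4302 \cdot 10^{-5}$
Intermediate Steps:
$f{\left(u \right)} = u^{\frac{3}{2}}$
$\frac{1}{f{\left(29 \right)} + 69765} = \frac{1}{29^{\frac{3}{2}} + 69765} = \frac{1}{29 \sqrt{29} + 69765} = \frac{1}{69765 + 29 \sqrt{29}}$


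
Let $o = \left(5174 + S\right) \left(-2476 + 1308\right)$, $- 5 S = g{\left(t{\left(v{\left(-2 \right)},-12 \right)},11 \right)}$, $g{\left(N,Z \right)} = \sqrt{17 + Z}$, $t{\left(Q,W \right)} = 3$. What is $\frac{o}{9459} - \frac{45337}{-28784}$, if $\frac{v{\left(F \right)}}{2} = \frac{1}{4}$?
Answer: $- \frac{173519547205}{272267856} + \frac{2336 \sqrt{7}}{47295} \approx -637.18$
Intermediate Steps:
$v{\left(F \right)} = \frac{1}{2}$ ($v{\left(F \right)} = \frac{2}{4} = 2 \cdot \frac{1}{4} = \frac{1}{2}$)
$S = - \frac{2 \sqrt{7}}{5}$ ($S = - \frac{\sqrt{17 + 11}}{5} = - \frac{\sqrt{28}}{5} = - \frac{2 \sqrt{7}}{5} \approx -1.0583$)
$o = -6043232 + \frac{2336 \sqrt{7}}{5}$ ($o = \left(5174 - \frac{2 \sqrt{7}}{5}\right) \left(-2476 + 1308\right) = \left(5174 - \frac{2 \sqrt{7}}{5}\right) \left(-1168\right) = -6043232 + \frac{2336 \sqrt{7}}{5} \approx -6.042 \cdot 10^{6}$)
$\frac{o}{9459} - \frac{45337}{-28784} = \frac{-6043232 + \frac{2336 \sqrt{7}}{5}}{9459} - \frac{45337}{-28784} = \left(-6043232 + \frac{2336 \sqrt{7}}{5}\right) \frac{1}{9459} - - \frac{45337}{28784} = \left(- \frac{6043232}{9459} + \frac{2336 \sqrt{7}}{47295}\right) + \frac{45337}{28784} = - \frac{173519547205}{272267856} + \frac{2336 \sqrt{7}}{47295}$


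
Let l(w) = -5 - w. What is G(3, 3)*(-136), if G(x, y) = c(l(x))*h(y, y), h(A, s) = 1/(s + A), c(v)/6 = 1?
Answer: -136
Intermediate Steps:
c(v) = 6 (c(v) = 6*1 = 6)
h(A, s) = 1/(A + s)
G(x, y) = 3/y (G(x, y) = 6/(y + y) = 6/((2*y)) = 6*(1/(2*y)) = 3/y)
G(3, 3)*(-136) = (3/3)*(-136) = (3*(⅓))*(-136) = 1*(-136) = -136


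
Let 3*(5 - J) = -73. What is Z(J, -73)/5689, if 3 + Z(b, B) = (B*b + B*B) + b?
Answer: 3214/5689 ≈ 0.56495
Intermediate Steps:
J = 88/3 (J = 5 - ⅓*(-73) = 5 + 73/3 = 88/3 ≈ 29.333)
Z(b, B) = -3 + b + B² + B*b (Z(b, B) = -3 + ((B*b + B*B) + b) = -3 + ((B*b + B²) + b) = -3 + ((B² + B*b) + b) = -3 + (b + B² + B*b) = -3 + b + B² + B*b)
Z(J, -73)/5689 = (-3 + 88/3 + (-73)² - 73*88/3)/5689 = (-3 + 88/3 + 5329 - 6424/3)*(1/5689) = 3214*(1/5689) = 3214/5689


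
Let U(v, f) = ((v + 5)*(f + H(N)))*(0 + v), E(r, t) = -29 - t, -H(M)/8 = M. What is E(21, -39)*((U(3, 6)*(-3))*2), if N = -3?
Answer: -43200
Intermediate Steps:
H(M) = -8*M
U(v, f) = v*(5 + v)*(24 + f) (U(v, f) = ((v + 5)*(f - 8*(-3)))*(0 + v) = ((5 + v)*(f + 24))*v = ((5 + v)*(24 + f))*v = v*(5 + v)*(24 + f))
E(21, -39)*((U(3, 6)*(-3))*2) = (-29 - 1*(-39))*(((3*(120 + 5*6 + 24*3 + 6*3))*(-3))*2) = (-29 + 39)*(((3*(120 + 30 + 72 + 18))*(-3))*2) = 10*(((3*240)*(-3))*2) = 10*((720*(-3))*2) = 10*(-2160*2) = 10*(-4320) = -43200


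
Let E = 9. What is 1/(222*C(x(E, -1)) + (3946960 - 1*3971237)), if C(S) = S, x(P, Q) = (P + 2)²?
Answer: 1/2585 ≈ 0.00038685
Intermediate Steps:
x(P, Q) = (2 + P)²
1/(222*C(x(E, -1)) + (3946960 - 1*3971237)) = 1/(222*(2 + 9)² + (3946960 - 1*3971237)) = 1/(222*11² + (3946960 - 3971237)) = 1/(222*121 - 24277) = 1/(26862 - 24277) = 1/2585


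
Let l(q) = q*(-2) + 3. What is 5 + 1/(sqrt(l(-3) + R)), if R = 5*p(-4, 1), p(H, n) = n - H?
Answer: 5 + sqrt(34)/34 ≈ 5.1715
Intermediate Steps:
l(q) = 3 - 2*q (l(q) = -2*q + 3 = 3 - 2*q)
R = 25 (R = 5*(1 - 1*(-4)) = 5*(1 + 4) = 5*5 = 25)
5 + 1/(sqrt(l(-3) + R)) = 5 + 1/(sqrt((3 - 2*(-3)) + 25)) = 5 + 1/(sqrt((3 + 6) + 25)) = 5 + 1/(sqrt(9 + 25)) = 5 + 1/(sqrt(34)) = 5 + sqrt(34)/34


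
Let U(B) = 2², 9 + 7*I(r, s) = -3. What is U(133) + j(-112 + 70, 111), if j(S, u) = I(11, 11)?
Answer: 16/7 ≈ 2.2857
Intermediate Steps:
I(r, s) = -12/7 (I(r, s) = -9/7 + (⅐)*(-3) = -9/7 - 3/7 = -12/7)
U(B) = 4
j(S, u) = -12/7
U(133) + j(-112 + 70, 111) = 4 - 12/7 = 16/7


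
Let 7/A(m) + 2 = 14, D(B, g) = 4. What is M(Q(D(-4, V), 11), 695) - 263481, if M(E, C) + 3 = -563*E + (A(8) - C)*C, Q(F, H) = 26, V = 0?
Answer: -9128899/12 ≈ -7.6074e+5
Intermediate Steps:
A(m) = 7/12 (A(m) = 7/(-2 + 14) = 7/12)
M(E, C) = -3 - 563*E + C*(7/12 - C) (M(E, C) = -3 + (-563*E + (7/12 - C)*C) = -3 + (-563*E + C*(7/12 - C)) = -3 - 563*E + C*(7/12 - C))
M(Q(D(-4, V), 11), 695) - 263481 = (-3 - 1*695**2 - 563*26 + (7/12)*695) - 263481 = (-3 - 1*483025 - 14638 + 4865/12) - 263481 = (-3 - 483025 - 14638 + 4865/12) - 263481 = -5967127/12 - 263481 = -9128899/12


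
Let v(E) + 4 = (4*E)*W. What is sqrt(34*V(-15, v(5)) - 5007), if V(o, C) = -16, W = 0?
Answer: I*sqrt(5551) ≈ 74.505*I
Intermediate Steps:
v(E) = -4 (v(E) = -4 + (4*E)*0 = -4 + 0 = -4)
sqrt(34*V(-15, v(5)) - 5007) = sqrt(34*(-16) - 5007) = sqrt(-544 - 5007) = sqrt(-5551) = I*sqrt(5551)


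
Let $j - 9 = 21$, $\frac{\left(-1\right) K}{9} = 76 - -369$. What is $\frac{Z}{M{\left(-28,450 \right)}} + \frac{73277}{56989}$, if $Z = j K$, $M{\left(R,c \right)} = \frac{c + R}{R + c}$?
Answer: $- \frac{6847155073}{56989} \approx -1.2015 \cdot 10^{5}$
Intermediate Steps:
$K = -4005$ ($K = - 9 \left(76 - -369\right) = - 9 \left(76 + 369\right) = \left(-9\right) 445 = -4005$)
$j = 30$ ($j = 9 + 21 = 30$)
$M{\left(R,c \right)} = 1$ ($M{\left(R,c \right)} = \frac{R + c}{R + c} = 1$)
$Z = -120150$ ($Z = 30 \left(-4005\right) = -120150$)
$\frac{Z}{M{\left(-28,450 \right)}} + \frac{73277}{56989} = - \frac{120150}{1} + \frac{73277}{56989} = \left(-120150\right) 1 + 73277 \cdot \frac{1}{56989} = -120150 + \frac{73277}{56989} = - \frac{6847155073}{56989}$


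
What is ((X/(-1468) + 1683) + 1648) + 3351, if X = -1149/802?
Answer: 7866960301/1177336 ≈ 6682.0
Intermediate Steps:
X = -1149/802 (X = -1149*1/802 = -1149/802 ≈ -1.4327)
((X/(-1468) + 1683) + 1648) + 3351 = ((-1149/802/(-1468) + 1683) + 1648) + 3351 = ((-1149/802*(-1/1468) + 1683) + 1648) + 3351 = ((1149/1177336 + 1683) + 1648) + 3351 = (1981457637/1177336 + 1648) + 3351 = 3921707365/1177336 + 3351 = 7866960301/1177336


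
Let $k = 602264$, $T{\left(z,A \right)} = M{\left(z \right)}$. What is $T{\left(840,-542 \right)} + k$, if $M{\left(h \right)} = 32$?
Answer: $602296$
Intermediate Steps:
$T{\left(z,A \right)} = 32$
$T{\left(840,-542 \right)} + k = 32 + 602264 = 602296$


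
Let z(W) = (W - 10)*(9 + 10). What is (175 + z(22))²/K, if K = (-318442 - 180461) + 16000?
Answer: -162409/482903 ≈ -0.33632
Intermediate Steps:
z(W) = -190 + 19*W (z(W) = (-10 + W)*19 = -190 + 19*W)
K = -482903 (K = -498903 + 16000 = -482903)
(175 + z(22))²/K = (175 + (-190 + 19*22))²/(-482903) = (175 + (-190 + 418))²*(-1/482903) = (175 + 228)²*(-1/482903) = 403²*(-1/482903) = 162409*(-1/482903) = -162409/482903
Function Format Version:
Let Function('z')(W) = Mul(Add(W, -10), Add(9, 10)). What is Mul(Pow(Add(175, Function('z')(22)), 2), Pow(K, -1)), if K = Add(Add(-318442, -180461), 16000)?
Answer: Rational(-162409, 482903) ≈ -0.33632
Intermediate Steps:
Function('z')(W) = Add(-190, Mul(19, W)) (Function('z')(W) = Mul(Add(-10, W), 19) = Add(-190, Mul(19, W)))
K = -482903 (K = Add(-498903, 16000) = -482903)
Mul(Pow(Add(175, Function('z')(22)), 2), Pow(K, -1)) = Mul(Pow(Add(175, Add(-190, Mul(19, 22))), 2), Pow(-482903, -1)) = Mul(Pow(Add(175, Add(-190, 418)), 2), Rational(-1, 482903)) = Mul(Pow(Add(175, 228), 2), Rational(-1, 482903)) = Mul(Pow(403, 2), Rational(-1, 482903)) = Mul(162409, Rational(-1, 482903)) = Rational(-162409, 482903)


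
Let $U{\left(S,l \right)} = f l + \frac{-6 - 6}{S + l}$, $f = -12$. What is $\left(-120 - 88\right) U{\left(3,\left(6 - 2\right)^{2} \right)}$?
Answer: $\frac{761280}{19} \approx 40067.0$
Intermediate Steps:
$U{\left(S,l \right)} = - 12 l - \frac{12}{S + l}$ ($U{\left(S,l \right)} = - 12 l + \frac{-6 - 6}{S + l} = - 12 l - \frac{12}{S + l}$)
$\left(-120 - 88\right) U{\left(3,\left(6 - 2\right)^{2} \right)} = \left(-120 - 88\right) \frac{12 \left(-1 - \left(\left(6 - 2\right)^{2}\right)^{2} - 3 \left(6 - 2\right)^{2}\right)}{3 + \left(6 - 2\right)^{2}} = - 208 \frac{12 \left(-1 - \left(4^{2}\right)^{2} - 3 \cdot 4^{2}\right)}{3 + 4^{2}} = - 208 \frac{12 \left(-1 - 16^{2} - 3 \cdot 16\right)}{3 + 16} = - 208 \frac{12 \left(-1 - 256 - 48\right)}{19} = - 208 \cdot 12 \cdot \frac{1}{19} \left(-1 - 256 - 48\right) = - 208 \cdot 12 \cdot \frac{1}{19} \left(-305\right) = \left(-208\right) \left(- \frac{3660}{19}\right) = \frac{761280}{19}$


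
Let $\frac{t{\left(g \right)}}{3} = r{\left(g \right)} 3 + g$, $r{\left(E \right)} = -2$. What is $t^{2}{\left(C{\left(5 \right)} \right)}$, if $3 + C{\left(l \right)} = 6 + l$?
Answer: $36$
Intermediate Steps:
$C{\left(l \right)} = 3 + l$ ($C{\left(l \right)} = -3 + \left(6 + l\right) = 3 + l$)
$t{\left(g \right)} = -18 + 3 g$ ($t{\left(g \right)} = 3 \left(\left(-2\right) 3 + g\right) = 3 \left(-6 + g\right) = -18 + 3 g$)
$t^{2}{\left(C{\left(5 \right)} \right)} = \left(-18 + 3 \left(3 + 5\right)\right)^{2} = \left(-18 + 3 \cdot 8\right)^{2} = \left(-18 + 24\right)^{2} = 6^{2} = 36$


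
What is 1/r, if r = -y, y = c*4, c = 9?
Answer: -1/36 ≈ -0.027778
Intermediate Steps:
y = 36 (y = 9*4 = 36)
r = -36 (r = -1*36 = -36)
1/r = 1/(-36) = -1/36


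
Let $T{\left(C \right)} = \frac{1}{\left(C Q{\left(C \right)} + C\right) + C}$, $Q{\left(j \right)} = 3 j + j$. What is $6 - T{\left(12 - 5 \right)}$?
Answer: $\frac{1259}{210} \approx 5.9952$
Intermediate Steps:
$Q{\left(j \right)} = 4 j$
$T{\left(C \right)} = \frac{1}{2 C + 4 C^{2}}$ ($T{\left(C \right)} = \frac{1}{\left(C 4 C + C\right) + C} = \frac{1}{\left(4 C^{2} + C\right) + C} = \frac{1}{\left(C + 4 C^{2}\right) + C} = \frac{1}{2 C + 4 C^{2}}$)
$6 - T{\left(12 - 5 \right)} = 6 - \frac{1}{2 \left(12 - 5\right) \left(1 + 2 \left(12 - 5\right)\right)} = 6 - \frac{1}{2 \cdot 7 \left(1 + 2 \cdot 7\right)} = 6 - \frac{1}{2} \cdot \frac{1}{7} \frac{1}{1 + 14} = 6 - \frac{1}{2} \cdot \frac{1}{7} \cdot \frac{1}{15} = 6 - \frac{1}{210} = \frac{1259}{210}$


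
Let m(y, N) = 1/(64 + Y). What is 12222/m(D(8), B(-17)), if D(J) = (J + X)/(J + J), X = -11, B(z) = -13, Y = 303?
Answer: 4485474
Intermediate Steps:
D(J) = (-11 + J)/(2*J) (D(J) = (J - 11)/(J + J) = (-11 + J)/((2*J)) = (-11 + J)*(1/(2*J)) = (-11 + J)/(2*J))
m(y, N) = 1/367 (m(y, N) = 1/(64 + 303) = 1/367)
12222/m(D(8), B(-17)) = 12222/(1/367) = 12222*367 = 4485474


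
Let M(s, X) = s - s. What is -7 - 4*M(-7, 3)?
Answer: -7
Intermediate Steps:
M(s, X) = 0
-7 - 4*M(-7, 3) = -7 - 4*0 = -7 + 0 = -7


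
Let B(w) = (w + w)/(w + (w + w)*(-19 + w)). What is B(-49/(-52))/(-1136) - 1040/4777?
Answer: -269601579/1238637884 ≈ -0.21766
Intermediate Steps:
B(w) = 2*w/(w + 2*w*(-19 + w)) (B(w) = (2*w)/(w + (2*w)*(-19 + w)) = (2*w)/(w + 2*w*(-19 + w)) = 2*w/(w + 2*w*(-19 + w)))
B(-49/(-52))/(-1136) - 1040/4777 = (2/(-37 + 2*(-49/(-52))))/(-1136) - 1040/4777 = (2/(-37 + 2*(-49*(-1/52))))*(-1/1136) - 1040*1/4777 = (2/(-37 + 2*(49/52)))*(-1/1136) - 1040/4777 = (2/(-37 + 49/26))*(-1/1136) - 1040/4777 = (2/(-913/26))*(-1/1136) - 1040/4777 = (2*(-26/913))*(-1/1136) - 1040/4777 = -52/913*(-1/1136) - 1040/4777 = 13/259292 - 1040/4777 = -269601579/1238637884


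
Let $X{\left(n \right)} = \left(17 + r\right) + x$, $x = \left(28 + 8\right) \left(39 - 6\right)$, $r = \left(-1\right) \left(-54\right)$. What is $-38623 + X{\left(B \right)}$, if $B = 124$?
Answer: $-37364$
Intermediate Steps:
$r = 54$
$x = 1188$ ($x = 36 \cdot 33 = 1188$)
$X{\left(n \right)} = 1259$ ($X{\left(n \right)} = \left(17 + 54\right) + 1188 = 71 + 1188 = 1259$)
$-38623 + X{\left(B \right)} = -38623 + 1259 = -37364$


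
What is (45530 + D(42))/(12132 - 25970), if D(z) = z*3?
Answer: -22828/6919 ≈ -3.2993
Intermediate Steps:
D(z) = 3*z
(45530 + D(42))/(12132 - 25970) = (45530 + 3*42)/(12132 - 25970) = (45530 + 126)/(-13838) = 45656*(-1/13838) = -22828/6919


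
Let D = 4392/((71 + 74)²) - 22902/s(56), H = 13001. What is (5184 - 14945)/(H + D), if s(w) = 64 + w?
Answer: -820900100/1077351183 ≈ -0.76196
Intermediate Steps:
D = -16032917/84100 (D = 4392/((71 + 74)²) - 22902/(64 + 56) = 4392/(145²) - 22902/120 = 4392/21025 - 22902*1/120 = 4392*(1/21025) - 3817/20 = 4392/21025 - 3817/20 = -16032917/84100 ≈ -190.64)
(5184 - 14945)/(H + D) = (5184 - 14945)/(13001 - 16032917/84100) = -9761/1077351183/84100 = -9761*84100/1077351183 = -820900100/1077351183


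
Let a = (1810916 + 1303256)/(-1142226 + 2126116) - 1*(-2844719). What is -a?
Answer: -1399446845541/491945 ≈ -2.8447e+6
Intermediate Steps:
a = 1399446845541/491945 (a = 3114172/983890 + 2844719 = 3114172*(1/983890) + 2844719 = 1557086/491945 + 2844719 = 1399446845541/491945 ≈ 2.8447e+6)
-a = -1*1399446845541/491945 = -1399446845541/491945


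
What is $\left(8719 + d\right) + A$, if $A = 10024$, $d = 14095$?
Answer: $32838$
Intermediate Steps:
$\left(8719 + d\right) + A = \left(8719 + 14095\right) + 10024 = 22814 + 10024 = 32838$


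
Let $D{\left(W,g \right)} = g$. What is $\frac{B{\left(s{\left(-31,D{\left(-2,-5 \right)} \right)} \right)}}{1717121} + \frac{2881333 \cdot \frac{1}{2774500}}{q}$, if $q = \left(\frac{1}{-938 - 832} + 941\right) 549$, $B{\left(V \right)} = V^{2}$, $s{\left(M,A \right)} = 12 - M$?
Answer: $\frac{5053399988171827}{4684223986692634650} \approx 0.0010788$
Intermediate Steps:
$q = \frac{304799127}{590}$ ($q = \left(\frac{1}{-1770} + 941\right) 549 = \left(- \frac{1}{1770} + 941\right) 549 = \frac{1665569}{1770} \cdot 549 = \frac{304799127}{590} \approx 5.1661 \cdot 10^{5}$)
$\frac{B{\left(s{\left(-31,D{\left(-2,-5 \right)} \right)} \right)}}{1717121} + \frac{2881333 \cdot \frac{1}{2774500}}{q} = \frac{\left(12 - -31\right)^{2}}{1717121} + \frac{2881333 \cdot \frac{1}{2774500}}{\frac{304799127}{590}} = \left(12 + 31\right)^{2} \cdot \frac{1}{1717121} + 2881333 \cdot \frac{1}{2774500} \cdot \frac{590}{304799127} = 43^{2} \cdot \frac{1}{1717121} + \frac{2881333}{2774500} \cdot \frac{590}{304799127} = 1849 \cdot \frac{1}{1717121} + \frac{169998647}{84566517786150} = \frac{1849}{1717121} + \frac{169998647}{84566517786150} = \frac{5053399988171827}{4684223986692634650}$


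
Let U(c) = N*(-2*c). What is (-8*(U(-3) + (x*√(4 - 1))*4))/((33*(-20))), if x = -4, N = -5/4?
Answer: -1/11 - 32*√3/165 ≈ -0.42682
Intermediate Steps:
N = -5/4 (N = -5*¼ = -5/4 ≈ -1.2500)
U(c) = 5*c/2 (U(c) = -(-5)*c/2 = 5*c/2)
(-8*(U(-3) + (x*√(4 - 1))*4))/((33*(-20))) = (-8*((5/2)*(-3) - 4*√(4 - 1)*4))/((33*(-20))) = -8*(-15/2 - 4*√3*4)/(-660) = -8*(-15/2 - 16*√3)*(-1/660) = (60 + 128*√3)*(-1/660) = -1/11 - 32*√3/165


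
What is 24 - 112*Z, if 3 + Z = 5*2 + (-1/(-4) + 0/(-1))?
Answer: -788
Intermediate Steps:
Z = 29/4 (Z = -3 + (5*2 + (-1/(-4) + 0/(-1))) = -3 + (10 + (-1*(-1/4) + 0*(-1))) = -3 + (10 + (1/4 + 0)) = -3 + (10 + 1/4) = -3 + 41/4 = 29/4 ≈ 7.2500)
24 - 112*Z = 24 - 112*29/4 = 24 - 812 = -788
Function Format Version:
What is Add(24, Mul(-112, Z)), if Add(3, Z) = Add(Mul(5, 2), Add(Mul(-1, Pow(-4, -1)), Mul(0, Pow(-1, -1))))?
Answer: -788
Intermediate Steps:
Z = Rational(29, 4) (Z = Add(-3, Add(Mul(5, 2), Add(Mul(-1, Pow(-4, -1)), Mul(0, Pow(-1, -1))))) = Add(-3, Add(10, Add(Mul(-1, Rational(-1, 4)), Mul(0, -1)))) = Add(-3, Add(10, Add(Rational(1, 4), 0))) = Add(-3, Add(10, Rational(1, 4))) = Add(-3, Rational(41, 4)) = Rational(29, 4) ≈ 7.2500)
Add(24, Mul(-112, Z)) = Add(24, Mul(-112, Rational(29, 4))) = Add(24, -812) = -788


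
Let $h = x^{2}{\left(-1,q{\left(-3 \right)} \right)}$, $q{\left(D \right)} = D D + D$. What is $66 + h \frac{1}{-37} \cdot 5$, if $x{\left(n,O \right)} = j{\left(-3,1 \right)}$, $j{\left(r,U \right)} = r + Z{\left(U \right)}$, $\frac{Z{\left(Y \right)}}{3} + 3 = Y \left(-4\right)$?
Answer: $- \frac{438}{37} \approx -11.838$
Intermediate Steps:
$q{\left(D \right)} = D + D^{2}$ ($q{\left(D \right)} = D^{2} + D = D + D^{2}$)
$Z{\left(Y \right)} = -9 - 12 Y$ ($Z{\left(Y \right)} = -9 + 3 Y \left(-4\right) = -9 + 3 \left(- 4 Y\right) = -9 - 12 Y$)
$j{\left(r,U \right)} = -9 + r - 12 U$ ($j{\left(r,U \right)} = r - \left(9 + 12 U\right) = -9 + r - 12 U$)
$x{\left(n,O \right)} = -24$ ($x{\left(n,O \right)} = -9 - 3 - 12 = -24$)
$h = 576$ ($h = \left(-24\right)^{2} = 576$)
$66 + h \frac{1}{-37} \cdot 5 = 66 + 576 \frac{1}{-37} \cdot 5 = 66 + 576 \left(\left(- \frac{1}{37}\right) 5\right) = 66 + 576 \left(- \frac{5}{37}\right) = 66 - \frac{2880}{37} = - \frac{438}{37}$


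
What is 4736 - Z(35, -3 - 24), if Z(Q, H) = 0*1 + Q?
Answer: 4701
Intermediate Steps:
Z(Q, H) = Q (Z(Q, H) = 0 + Q = Q)
4736 - Z(35, -3 - 24) = 4736 - 1*35 = 4736 - 35 = 4701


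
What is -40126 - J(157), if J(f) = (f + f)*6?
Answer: -42010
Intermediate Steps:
J(f) = 12*f (J(f) = (2*f)*6 = 12*f)
-40126 - J(157) = -40126 - 12*157 = -40126 - 1*1884 = -40126 - 1884 = -42010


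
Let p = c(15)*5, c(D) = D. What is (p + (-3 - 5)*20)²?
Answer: 7225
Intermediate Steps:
p = 75 (p = 15*5 = 75)
(p + (-3 - 5)*20)² = (75 + (-3 - 5)*20)² = (75 - 8*20)² = (75 - 160)² = (-85)² = 7225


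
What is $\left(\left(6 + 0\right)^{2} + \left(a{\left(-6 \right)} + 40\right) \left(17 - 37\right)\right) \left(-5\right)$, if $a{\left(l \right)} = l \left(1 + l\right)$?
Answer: $6820$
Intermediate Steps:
$\left(\left(6 + 0\right)^{2} + \left(a{\left(-6 \right)} + 40\right) \left(17 - 37\right)\right) \left(-5\right) = \left(\left(6 + 0\right)^{2} + \left(- 6 \left(1 - 6\right) + 40\right) \left(17 - 37\right)\right) \left(-5\right) = \left(6^{2} + \left(\left(-6\right) \left(-5\right) + 40\right) \left(-20\right)\right) \left(-5\right) = \left(36 + \left(30 + 40\right) \left(-20\right)\right) \left(-5\right) = \left(36 + 70 \left(-20\right)\right) \left(-5\right) = \left(36 - 1400\right) \left(-5\right) = \left(-1364\right) \left(-5\right) = 6820$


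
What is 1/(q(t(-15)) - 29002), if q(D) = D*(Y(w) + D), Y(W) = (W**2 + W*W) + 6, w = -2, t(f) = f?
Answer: -1/28987 ≈ -3.4498e-5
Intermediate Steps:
Y(W) = 6 + 2*W**2 (Y(W) = (W**2 + W**2) + 6 = 2*W**2 + 6 = 6 + 2*W**2)
q(D) = D*(14 + D) (q(D) = D*((6 + 2*(-2)**2) + D) = D*((6 + 2*4) + D) = D*((6 + 8) + D) = D*(14 + D))
1/(q(t(-15)) - 29002) = 1/(-15*(14 - 15) - 29002) = 1/(-15*(-1) - 29002) = 1/(15 - 29002) = 1/(-28987) = -1/28987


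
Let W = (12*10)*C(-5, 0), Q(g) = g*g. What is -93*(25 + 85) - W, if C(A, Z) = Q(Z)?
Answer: -10230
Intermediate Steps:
Q(g) = g²
C(A, Z) = Z²
W = 0 (W = (12*10)*0² = 120*0 = 0)
-93*(25 + 85) - W = -93*(25 + 85) - 1*0 = -93*110 + 0 = -10230 + 0 = -10230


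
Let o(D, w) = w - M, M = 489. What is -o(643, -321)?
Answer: 810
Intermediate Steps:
o(D, w) = -489 + w (o(D, w) = w - 1*489 = w - 489 = -489 + w)
-o(643, -321) = -(-489 - 321) = -1*(-810) = 810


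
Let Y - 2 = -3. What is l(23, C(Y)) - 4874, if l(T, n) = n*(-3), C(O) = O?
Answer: -4871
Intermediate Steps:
Y = -1 (Y = 2 - 3 = -1)
l(T, n) = -3*n
l(23, C(Y)) - 4874 = -3*(-1) - 4874 = 3 - 4874 = -4871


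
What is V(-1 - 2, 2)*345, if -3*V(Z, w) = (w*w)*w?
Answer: -920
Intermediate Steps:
V(Z, w) = -w³/3 (V(Z, w) = -w*w*w/3 = -w²*w/3 = -w³/3)
V(-1 - 2, 2)*345 = -⅓*2³*345 = -⅓*8*345 = -8/3*345 = -920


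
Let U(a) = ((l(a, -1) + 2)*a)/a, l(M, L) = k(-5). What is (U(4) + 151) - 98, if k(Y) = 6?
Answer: 61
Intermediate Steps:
l(M, L) = 6
U(a) = 8 (U(a) = ((6 + 2)*a)/a = (8*a)/a = 8)
(U(4) + 151) - 98 = (8 + 151) - 98 = 159 - 98 = 61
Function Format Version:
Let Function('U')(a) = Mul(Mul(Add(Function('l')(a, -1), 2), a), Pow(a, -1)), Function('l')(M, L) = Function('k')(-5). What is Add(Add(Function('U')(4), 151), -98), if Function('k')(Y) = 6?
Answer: 61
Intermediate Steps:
Function('l')(M, L) = 6
Function('U')(a) = 8 (Function('U')(a) = Mul(Mul(Add(6, 2), a), Pow(a, -1)) = Mul(Mul(8, a), Pow(a, -1)) = 8)
Add(Add(Function('U')(4), 151), -98) = Add(Add(8, 151), -98) = Add(159, -98) = 61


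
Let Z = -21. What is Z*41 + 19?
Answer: -842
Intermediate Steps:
Z*41 + 19 = -21*41 + 19 = -861 + 19 = -842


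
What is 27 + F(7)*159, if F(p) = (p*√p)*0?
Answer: 27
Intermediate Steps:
F(p) = 0 (F(p) = p^(3/2)*0 = 0)
27 + F(7)*159 = 27 + 0*159 = 27 + 0 = 27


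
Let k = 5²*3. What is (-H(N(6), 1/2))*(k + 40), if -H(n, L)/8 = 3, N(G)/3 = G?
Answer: 2760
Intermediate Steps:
N(G) = 3*G
H(n, L) = -24 (H(n, L) = -8*3 = -24)
k = 75 (k = 25*3 = 75)
(-H(N(6), 1/2))*(k + 40) = (-1*(-24))*(75 + 40) = 24*115 = 2760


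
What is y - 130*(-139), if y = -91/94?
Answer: 1698489/94 ≈ 18069.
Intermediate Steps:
y = -91/94 (y = -91*1/94 = -91/94 ≈ -0.96809)
y - 130*(-139) = -91/94 - 130*(-139) = -91/94 + 18070 = 1698489/94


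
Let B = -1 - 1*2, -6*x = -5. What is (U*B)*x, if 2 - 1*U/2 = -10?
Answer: -60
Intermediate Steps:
x = ⅚ (x = -⅙*(-5) = ⅚ ≈ 0.83333)
U = 24 (U = 4 - 2*(-10) = 4 + 20 = 24)
B = -3 (B = -1 - 2 = -3)
(U*B)*x = (24*(-3))*(⅚) = -72*⅚ = -60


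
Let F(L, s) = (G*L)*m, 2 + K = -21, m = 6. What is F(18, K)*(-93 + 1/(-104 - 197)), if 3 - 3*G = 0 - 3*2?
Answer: -9070056/301 ≈ -30133.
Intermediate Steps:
K = -23 (K = -2 - 21 = -23)
G = 3 (G = 1 - (0 - 3*2)/3 = 1 - (0 - 6)/3 = 1 - 1/3*(-6) = 1 + 2 = 3)
F(L, s) = 18*L (F(L, s) = (3*L)*6 = 18*L)
F(18, K)*(-93 + 1/(-104 - 197)) = (18*18)*(-93 + 1/(-104 - 197)) = 324*(-93 + 1/(-301)) = 324*(-93 - 1/301) = 324*(-27994/301) = -9070056/301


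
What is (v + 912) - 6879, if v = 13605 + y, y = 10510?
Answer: 18148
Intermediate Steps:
v = 24115 (v = 13605 + 10510 = 24115)
(v + 912) - 6879 = (24115 + 912) - 6879 = 25027 - 6879 = 18148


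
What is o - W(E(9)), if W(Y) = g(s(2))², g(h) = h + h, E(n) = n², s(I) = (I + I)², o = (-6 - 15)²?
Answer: -583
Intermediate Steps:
o = 441 (o = (-21)² = 441)
s(I) = 4*I² (s(I) = (2*I)² = 4*I²)
g(h) = 2*h
W(Y) = 1024 (W(Y) = (2*(4*2²))² = (2*(4*4))² = (2*16)² = 32² = 1024)
o - W(E(9)) = 441 - 1*1024 = 441 - 1024 = -583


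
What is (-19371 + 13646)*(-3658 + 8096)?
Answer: -25407550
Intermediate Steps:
(-19371 + 13646)*(-3658 + 8096) = -5725*4438 = -25407550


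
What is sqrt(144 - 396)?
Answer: 6*I*sqrt(7) ≈ 15.875*I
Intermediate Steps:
sqrt(144 - 396) = sqrt(-252) = 6*I*sqrt(7)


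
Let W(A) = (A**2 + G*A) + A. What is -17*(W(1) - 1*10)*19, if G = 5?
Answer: 969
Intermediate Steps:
W(A) = A**2 + 6*A (W(A) = (A**2 + 5*A) + A = A**2 + 6*A)
-17*(W(1) - 1*10)*19 = -17*(1*(6 + 1) - 1*10)*19 = -17*(1*7 - 10)*19 = -17*(7 - 10)*19 = -17*(-3)*19 = 51*19 = 969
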